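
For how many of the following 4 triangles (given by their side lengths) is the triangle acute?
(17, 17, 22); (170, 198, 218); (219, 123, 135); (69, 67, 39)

3

(17,17,22): 17²+17² = 578 > 484 = 22² → acute
(170,198,218): 170²+198² = 68104 > 47524 = 218² → acute
(219,123,135): 123²+135² = 33354 < 47961 = 219² → obtuse
(69,67,39): 39²+67² = 6010 > 4761 = 69² → acute
3 of the 4 are acute.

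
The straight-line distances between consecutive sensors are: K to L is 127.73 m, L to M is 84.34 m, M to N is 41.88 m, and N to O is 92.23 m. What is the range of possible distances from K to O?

0 ≤ KO ≤ 346.18 m

The maximum is all hops collinear in one direction: 127.73 + 84.34 + 41.88 + 92.23 = 346.18.
The longest hop is 127.73; the others sum to 218.45. Since 127.73 ≤ 218.45, the path can fold back on itself completely, so the minimum distance is 0.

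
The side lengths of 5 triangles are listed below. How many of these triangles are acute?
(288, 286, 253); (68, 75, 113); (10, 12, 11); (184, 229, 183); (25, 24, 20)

(288,286,253): 253²+286² = 145805 > 82944 = 288² → acute
(68,75,113): 68²+75² = 10249 < 12769 = 113² → obtuse
(10,12,11): 10²+11² = 221 > 144 = 12² → acute
(184,229,183): 183²+184² = 67345 > 52441 = 229² → acute
(25,24,20): 20²+24² = 976 > 625 = 25² → acute
4 of the 5 are acute.

4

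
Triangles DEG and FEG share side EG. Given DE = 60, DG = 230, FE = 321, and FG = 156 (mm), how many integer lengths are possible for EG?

119

From triangle DEG: 170 < EG < 290.
From triangle FEG: 165 < EG < 477.
Intersection: 170 < EG < 290, so integers 171 through 289: 119 values.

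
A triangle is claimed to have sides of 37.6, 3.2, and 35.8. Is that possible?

Yes

The longest side is 37.6, and the other two sum to 39.0.
Since 39.0 > 37.6, the triangle inequality holds.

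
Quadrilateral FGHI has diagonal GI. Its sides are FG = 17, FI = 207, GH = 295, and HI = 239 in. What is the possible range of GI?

190 < GI < 224

From triangle FGI: |17 − 207| < GI < 17 + 207, i.e. 190 < GI < 224.
From triangle HGI: 56 < GI < 534.
Both must hold, so GI lies in the intersection.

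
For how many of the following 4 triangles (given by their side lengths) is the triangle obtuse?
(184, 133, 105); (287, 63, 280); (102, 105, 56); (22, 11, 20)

1

(184,133,105): 105²+133² = 28714 < 33856 = 184² → obtuse
(287,63,280): 63²+280² = 82369 = 287² → right
(102,105,56): 56²+102² = 13540 > 11025 = 105² → acute
(22,11,20): 11²+20² = 521 > 484 = 22² → acute
1 of the 4 is obtuse.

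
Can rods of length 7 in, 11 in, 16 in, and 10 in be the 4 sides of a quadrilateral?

Yes

A quadrilateral exists iff every side is shorter than the sum of the others — equivalently, the longest side is less than the sum of the rest.
Longest side 16 < 28 (sum of the remaining 3), so yes.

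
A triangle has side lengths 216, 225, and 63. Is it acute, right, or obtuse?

right

Compare the square of the longest side to the sum of squares of the other two: 63² + 216² = 50625 = 225².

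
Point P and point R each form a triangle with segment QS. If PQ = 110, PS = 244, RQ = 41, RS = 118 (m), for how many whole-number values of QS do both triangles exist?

24

From triangle PQS: 134 < QS < 354.
From triangle RQS: 77 < QS < 159.
Intersection: 134 < QS < 159, so integers 135 through 158: 24 values.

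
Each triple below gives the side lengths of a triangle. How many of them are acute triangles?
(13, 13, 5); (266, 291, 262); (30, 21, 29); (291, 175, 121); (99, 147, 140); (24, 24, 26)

5

(13,13,5): 5²+13² = 194 > 169 = 13² → acute
(266,291,262): 262²+266² = 139400 > 84681 = 291² → acute
(30,21,29): 21²+29² = 1282 > 900 = 30² → acute
(291,175,121): 121²+175² = 45266 < 84681 = 291² → obtuse
(99,147,140): 99²+140² = 29401 > 21609 = 147² → acute
(24,24,26): 24²+24² = 1152 > 676 = 26² → acute
5 of the 6 are acute.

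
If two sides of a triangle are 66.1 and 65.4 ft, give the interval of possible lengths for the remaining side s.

0.7 < s < 131.5

By the triangle inequality, s must be less than 66.1 + 65.4 = 131.5 and greater than |66.1 − 65.4| = 0.7.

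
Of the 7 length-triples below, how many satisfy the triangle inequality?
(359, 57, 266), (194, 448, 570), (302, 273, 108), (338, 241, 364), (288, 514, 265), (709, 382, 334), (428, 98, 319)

5

(57,266,359): 57+266 ≤ 359 → not valid
(194,448,570): 194+448 > 570 → valid
(108,273,302): 108+273 > 302 → valid
(241,338,364): 241+338 > 364 → valid
(265,288,514): 265+288 > 514 → valid
(334,382,709): 334+382 > 709 → valid
(98,319,428): 98+319 ≤ 428 → not valid
5 of the 7 triples form a triangle.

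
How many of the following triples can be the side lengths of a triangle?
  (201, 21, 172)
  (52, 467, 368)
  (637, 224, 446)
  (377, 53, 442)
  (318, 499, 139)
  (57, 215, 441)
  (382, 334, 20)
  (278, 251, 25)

1

(21,172,201): 21+172 ≤ 201 → not valid
(52,368,467): 52+368 ≤ 467 → not valid
(224,446,637): 224+446 > 637 → valid
(53,377,442): 53+377 ≤ 442 → not valid
(139,318,499): 139+318 ≤ 499 → not valid
(57,215,441): 57+215 ≤ 441 → not valid
(20,334,382): 20+334 ≤ 382 → not valid
(25,251,278): 25+251 ≤ 278 → not valid
1 of the 8 triples forms a triangle.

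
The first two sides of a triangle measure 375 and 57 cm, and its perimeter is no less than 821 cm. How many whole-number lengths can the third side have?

43

Triangle inequality: 318 < x < 432. Perimeter ≥ 821 gives x ≥ 821 − 375 − 57 = 389.
So 389 ≤ x < 432; integers 389 through 431: 43 values.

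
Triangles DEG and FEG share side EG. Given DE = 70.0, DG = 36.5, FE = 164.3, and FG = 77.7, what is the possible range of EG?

From triangle DEG: |70.0 − 36.5| < EG < 70.0 + 36.5, i.e. 33.5 < EG < 106.5.
From triangle FEG: 86.6 < EG < 242.0.
Both must hold, so EG lies in the intersection.

86.6 < EG < 106.5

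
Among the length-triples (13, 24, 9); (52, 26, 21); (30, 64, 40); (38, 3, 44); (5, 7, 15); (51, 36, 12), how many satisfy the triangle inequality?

1

(9,13,24): 9+13 ≤ 24 → not valid
(21,26,52): 21+26 ≤ 52 → not valid
(30,40,64): 30+40 > 64 → valid
(3,38,44): 3+38 ≤ 44 → not valid
(5,7,15): 5+7 ≤ 15 → not valid
(12,36,51): 12+36 ≤ 51 → not valid
1 of the 6 triples forms a triangle.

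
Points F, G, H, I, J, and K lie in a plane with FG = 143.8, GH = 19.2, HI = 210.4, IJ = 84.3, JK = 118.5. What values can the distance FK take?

The maximum is all hops collinear in one direction: 143.8 + 19.2 + 210.4 + 84.3 + 118.5 = 576.2.
The longest hop is 210.4; the others sum to 365.8. Since 210.4 ≤ 365.8, the path can fold back on itself completely, so the minimum distance is 0.

0 ≤ FK ≤ 576.2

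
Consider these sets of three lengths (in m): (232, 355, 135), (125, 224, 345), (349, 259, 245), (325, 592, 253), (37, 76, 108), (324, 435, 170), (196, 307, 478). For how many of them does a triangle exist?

(135,232,355): 135+232 > 355 → valid
(125,224,345): 125+224 > 345 → valid
(245,259,349): 245+259 > 349 → valid
(253,325,592): 253+325 ≤ 592 → not valid
(37,76,108): 37+76 > 108 → valid
(170,324,435): 170+324 > 435 → valid
(196,307,478): 196+307 > 478 → valid
6 of the 7 triples form a triangle.

6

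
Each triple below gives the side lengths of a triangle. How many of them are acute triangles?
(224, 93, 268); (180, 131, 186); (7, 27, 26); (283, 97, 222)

1

(224,93,268): 93²+224² = 58825 < 71824 = 268² → obtuse
(180,131,186): 131²+180² = 49561 > 34596 = 186² → acute
(7,27,26): 7²+26² = 725 < 729 = 27² → obtuse
(283,97,222): 97²+222² = 58693 < 80089 = 283² → obtuse
1 of the 4 is acute.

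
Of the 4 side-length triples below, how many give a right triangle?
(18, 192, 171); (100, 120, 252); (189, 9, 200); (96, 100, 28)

1

(18,192,171): 18+171 ≤ 192, not a triangle
(100,120,252): 100+120 ≤ 252, not a triangle
(189,9,200): 9+189 ≤ 200, not a triangle
(96,100,28): 28²+96² = 10000 = 100² → right
1 of the 4 is right.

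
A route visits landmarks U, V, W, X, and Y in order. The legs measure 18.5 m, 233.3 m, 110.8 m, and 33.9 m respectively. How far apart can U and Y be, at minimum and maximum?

70.1 ≤ UY ≤ 396.5 m

The maximum is all hops collinear in one direction: 18.5 + 233.3 + 110.8 + 33.9 = 396.5.
The longest hop is 233.3; the others sum to 163.2. Folding the others back against it leaves at least 233.3 − 163.2 = 70.1.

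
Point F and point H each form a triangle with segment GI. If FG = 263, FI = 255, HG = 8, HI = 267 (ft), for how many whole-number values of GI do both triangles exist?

From triangle FGI: 8 < GI < 518.
From triangle HGI: 259 < GI < 275.
Intersection: 259 < GI < 275, so integers 260 through 274: 15 values.

15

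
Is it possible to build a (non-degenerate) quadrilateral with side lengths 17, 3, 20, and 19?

Yes

A quadrilateral exists iff every side is shorter than the sum of the others — equivalently, the longest side is less than the sum of the rest.
Longest side 20 < 39 (sum of the remaining 3), so yes.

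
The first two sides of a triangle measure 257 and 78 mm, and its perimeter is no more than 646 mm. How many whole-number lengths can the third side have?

132

Triangle inequality: 179 < x < 335. Perimeter ≤ 646 gives x ≤ 646 − 257 − 78 = 311.
So 179 < x ≤ 311; integers 180 through 311: 132 values.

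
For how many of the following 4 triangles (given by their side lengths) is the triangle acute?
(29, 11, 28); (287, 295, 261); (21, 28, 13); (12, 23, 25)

(29,11,28): 11²+28² = 905 > 841 = 29² → acute
(287,295,261): 261²+287² = 150490 > 87025 = 295² → acute
(21,28,13): 13²+21² = 610 < 784 = 28² → obtuse
(12,23,25): 12²+23² = 673 > 625 = 25² → acute
3 of the 4 are acute.

3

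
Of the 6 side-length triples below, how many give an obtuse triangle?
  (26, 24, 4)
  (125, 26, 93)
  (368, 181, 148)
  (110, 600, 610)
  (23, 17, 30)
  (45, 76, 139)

2

(26,24,4): 4²+24² = 592 < 676 = 26² → obtuse
(125,26,93): 26+93 ≤ 125, not a triangle
(368,181,148): 148+181 ≤ 368, not a triangle
(110,600,610): 110²+600² = 372100 = 610² → right
(23,17,30): 17²+23² = 818 < 900 = 30² → obtuse
(45,76,139): 45+76 ≤ 139, not a triangle
2 of the 6 are obtuse.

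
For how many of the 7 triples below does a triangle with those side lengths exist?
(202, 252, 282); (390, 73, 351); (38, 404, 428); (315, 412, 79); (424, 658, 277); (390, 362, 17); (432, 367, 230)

(202,252,282): 202+252 > 282 → valid
(73,351,390): 73+351 > 390 → valid
(38,404,428): 38+404 > 428 → valid
(79,315,412): 79+315 ≤ 412 → not valid
(277,424,658): 277+424 > 658 → valid
(17,362,390): 17+362 ≤ 390 → not valid
(230,367,432): 230+367 > 432 → valid
5 of the 7 triples form a triangle.

5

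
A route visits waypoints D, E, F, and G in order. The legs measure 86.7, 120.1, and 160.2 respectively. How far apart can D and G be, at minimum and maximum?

0 ≤ DG ≤ 367.0

The maximum is all hops collinear in one direction: 86.7 + 120.1 + 160.2 = 367.0.
The longest hop is 160.2; the others sum to 206.8. Since 160.2 ≤ 206.8, the path can fold back on itself completely, so the minimum distance is 0.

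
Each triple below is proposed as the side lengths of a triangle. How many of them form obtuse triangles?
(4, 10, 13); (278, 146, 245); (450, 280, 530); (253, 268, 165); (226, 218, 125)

1

(4,10,13): 4²+10² = 116 < 169 = 13² → obtuse
(278,146,245): 146²+245² = 81341 > 77284 = 278² → acute
(450,280,530): 280²+450² = 280900 = 530² → right
(253,268,165): 165²+253² = 91234 > 71824 = 268² → acute
(226,218,125): 125²+218² = 63149 > 51076 = 226² → acute
1 of the 5 is obtuse.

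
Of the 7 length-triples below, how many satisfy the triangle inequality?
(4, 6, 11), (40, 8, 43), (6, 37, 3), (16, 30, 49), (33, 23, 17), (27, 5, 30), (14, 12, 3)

(4,6,11): 4+6 ≤ 11 → not valid
(8,40,43): 8+40 > 43 → valid
(3,6,37): 3+6 ≤ 37 → not valid
(16,30,49): 16+30 ≤ 49 → not valid
(17,23,33): 17+23 > 33 → valid
(5,27,30): 5+27 > 30 → valid
(3,12,14): 3+12 > 14 → valid
4 of the 7 triples form a triangle.

4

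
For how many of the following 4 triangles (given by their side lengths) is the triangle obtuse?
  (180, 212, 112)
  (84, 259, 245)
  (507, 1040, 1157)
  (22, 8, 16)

1

(180,212,112): 112²+180² = 44944 = 212² → right
(84,259,245): 84²+245² = 67081 = 259² → right
(507,1040,1157): 507²+1040² = 1338649 = 1157² → right
(22,8,16): 8²+16² = 320 < 484 = 22² → obtuse
1 of the 4 is obtuse.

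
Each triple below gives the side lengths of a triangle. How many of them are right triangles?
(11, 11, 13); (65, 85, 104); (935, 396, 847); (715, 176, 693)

(11,11,13): 11²+11² = 242 > 169 = 13² → acute
(65,85,104): 65²+85² = 11450 > 10816 = 104² → acute
(935,396,847): 396²+847² = 874225 = 935² → right
(715,176,693): 176²+693² = 511225 = 715² → right
2 of the 4 are right.

2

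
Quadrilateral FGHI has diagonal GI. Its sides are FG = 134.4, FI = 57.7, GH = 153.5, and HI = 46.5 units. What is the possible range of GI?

From triangle FGI: |134.4 − 57.7| < GI < 134.4 + 57.7, i.e. 76.7 < GI < 192.1.
From triangle HGI: 107.0 < GI < 200.0.
Both must hold, so GI lies in the intersection.

107.0 < GI < 192.1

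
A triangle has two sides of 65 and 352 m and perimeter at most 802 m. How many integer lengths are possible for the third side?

Triangle inequality: 287 < x < 417. Perimeter ≤ 802 gives x ≤ 802 − 65 − 352 = 385.
So 287 < x ≤ 385; integers 288 through 385: 98 values.

98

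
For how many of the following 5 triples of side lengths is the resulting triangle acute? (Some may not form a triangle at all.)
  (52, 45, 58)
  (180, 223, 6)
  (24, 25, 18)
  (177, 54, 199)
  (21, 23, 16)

(52,45,58): 45²+52² = 4729 > 3364 = 58² → acute
(180,223,6): 6+180 ≤ 223, not a triangle
(24,25,18): 18²+24² = 900 > 625 = 25² → acute
(177,54,199): 54²+177² = 34245 < 39601 = 199² → obtuse
(21,23,16): 16²+21² = 697 > 529 = 23² → acute
3 of the 5 are acute.

3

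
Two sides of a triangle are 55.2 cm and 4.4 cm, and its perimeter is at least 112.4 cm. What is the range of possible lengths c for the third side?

Triangle inequality alone gives 50.8 < c < 59.6.
The perimeter condition gives c ≥ 112.4 − 55.2 − 4.4 = 52.8.
Intersecting the two: 52.8 ≤ c < 59.6.

52.8 ≤ c < 59.6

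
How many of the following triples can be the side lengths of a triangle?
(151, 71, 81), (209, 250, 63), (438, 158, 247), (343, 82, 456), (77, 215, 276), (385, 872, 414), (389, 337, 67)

4

(71,81,151): 71+81 > 151 → valid
(63,209,250): 63+209 > 250 → valid
(158,247,438): 158+247 ≤ 438 → not valid
(82,343,456): 82+343 ≤ 456 → not valid
(77,215,276): 77+215 > 276 → valid
(385,414,872): 385+414 ≤ 872 → not valid
(67,337,389): 67+337 > 389 → valid
4 of the 7 triples form a triangle.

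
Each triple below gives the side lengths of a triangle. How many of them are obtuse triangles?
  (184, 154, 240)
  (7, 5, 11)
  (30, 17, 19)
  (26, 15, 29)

(184,154,240): 154²+184² = 57572 < 57600 = 240² → obtuse
(7,5,11): 5²+7² = 74 < 121 = 11² → obtuse
(30,17,19): 17²+19² = 650 < 900 = 30² → obtuse
(26,15,29): 15²+26² = 901 > 841 = 29² → acute
3 of the 4 are obtuse.

3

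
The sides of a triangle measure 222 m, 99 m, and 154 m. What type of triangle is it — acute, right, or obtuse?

Compare the square of the longest side to the sum of squares of the other two: 99² + 154² = 33517 < 49284 = 222².

obtuse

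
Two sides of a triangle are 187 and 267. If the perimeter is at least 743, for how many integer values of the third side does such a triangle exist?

165

Triangle inequality: 80 < x < 454. Perimeter ≥ 743 gives x ≥ 743 − 187 − 267 = 289.
So 289 ≤ x < 454; integers 289 through 453: 165 values.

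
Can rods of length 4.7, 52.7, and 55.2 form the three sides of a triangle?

Yes

The longest side is 55.2, and the other two sum to 57.4.
Since 57.4 > 55.2, the triangle inequality holds.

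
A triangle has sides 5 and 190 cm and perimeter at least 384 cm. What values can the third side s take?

Triangle inequality alone gives 185 < s < 195.
The perimeter condition gives s ≥ 384 − 5 − 190 = 189.
Intersecting the two: 189 ≤ s < 195.

189 ≤ s < 195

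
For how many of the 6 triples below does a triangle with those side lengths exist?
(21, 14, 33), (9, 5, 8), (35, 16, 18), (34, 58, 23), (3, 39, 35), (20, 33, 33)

3

(14,21,33): 14+21 > 33 → valid
(5,8,9): 5+8 > 9 → valid
(16,18,35): 16+18 ≤ 35 → not valid
(23,34,58): 23+34 ≤ 58 → not valid
(3,35,39): 3+35 ≤ 39 → not valid
(20,33,33): 20+33 > 33 → valid
3 of the 6 triples form a triangle.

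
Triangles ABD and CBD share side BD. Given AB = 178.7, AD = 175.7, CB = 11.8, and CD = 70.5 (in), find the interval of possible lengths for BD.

58.7 < BD < 82.3

From triangle ABD: |178.7 − 175.7| < BD < 178.7 + 175.7, i.e. 3.0 < BD < 354.4.
From triangle CBD: 58.7 < BD < 82.3.
Both must hold, so BD lies in the intersection.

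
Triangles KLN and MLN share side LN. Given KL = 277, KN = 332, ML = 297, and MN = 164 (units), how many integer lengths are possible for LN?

327

From triangle KLN: 55 < LN < 609.
From triangle MLN: 133 < LN < 461.
Intersection: 133 < LN < 461, so integers 134 through 460: 327 values.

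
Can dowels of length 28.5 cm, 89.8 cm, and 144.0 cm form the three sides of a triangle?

The longest side is 144.0, but the other two sum to only 118.3.
118.3 < 144.0, so the triangle inequality fails.

No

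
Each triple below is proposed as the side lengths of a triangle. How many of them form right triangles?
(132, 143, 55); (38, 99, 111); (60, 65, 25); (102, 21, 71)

(132,143,55): 55²+132² = 20449 = 143² → right
(38,99,111): 38²+99² = 11245 < 12321 = 111² → obtuse
(60,65,25): 25²+60² = 4225 = 65² → right
(102,21,71): 21+71 ≤ 102, not a triangle
2 of the 4 are right.

2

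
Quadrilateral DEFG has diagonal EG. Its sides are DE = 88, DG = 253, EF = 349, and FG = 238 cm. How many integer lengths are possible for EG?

From triangle DEG: 165 < EG < 341.
From triangle FEG: 111 < EG < 587.
Intersection: 165 < EG < 341, so integers 166 through 340: 175 values.

175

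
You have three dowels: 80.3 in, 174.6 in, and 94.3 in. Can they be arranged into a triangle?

No

The two shorter sides sum to 174.6, exactly equal to the longest side 174.6.
That gives only a degenerate (flat) triangle — the inequality must be strict.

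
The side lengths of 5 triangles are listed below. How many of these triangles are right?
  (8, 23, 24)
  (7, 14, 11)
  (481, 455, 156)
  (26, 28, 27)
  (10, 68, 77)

(8,23,24): 8²+23² = 593 > 576 = 24² → acute
(7,14,11): 7²+11² = 170 < 196 = 14² → obtuse
(481,455,156): 156²+455² = 231361 = 481² → right
(26,28,27): 26²+27² = 1405 > 784 = 28² → acute
(10,68,77): 10²+68² = 4724 < 5929 = 77² → obtuse
1 of the 5 is right.

1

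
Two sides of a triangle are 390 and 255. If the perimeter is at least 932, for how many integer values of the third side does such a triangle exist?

Triangle inequality: 135 < x < 645. Perimeter ≥ 932 gives x ≥ 932 − 390 − 255 = 287.
So 287 ≤ x < 645; integers 287 through 644: 358 values.

358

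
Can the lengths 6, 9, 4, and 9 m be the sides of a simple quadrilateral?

Yes

A quadrilateral exists iff every side is shorter than the sum of the others — equivalently, the longest side is less than the sum of the rest.
Longest side 9 < 19 (sum of the remaining 3), so yes.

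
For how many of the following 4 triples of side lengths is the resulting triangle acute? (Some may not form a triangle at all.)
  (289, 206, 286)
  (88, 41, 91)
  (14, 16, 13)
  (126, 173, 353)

(289,206,286): 206²+286² = 124232 > 83521 = 289² → acute
(88,41,91): 41²+88² = 9425 > 8281 = 91² → acute
(14,16,13): 13²+14² = 365 > 256 = 16² → acute
(126,173,353): 126+173 ≤ 353, not a triangle
3 of the 4 are acute.

3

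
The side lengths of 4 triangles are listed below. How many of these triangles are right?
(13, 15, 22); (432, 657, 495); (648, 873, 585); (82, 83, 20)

2

(13,15,22): 13²+15² = 394 < 484 = 22² → obtuse
(432,657,495): 432²+495² = 431649 = 657² → right
(648,873,585): 585²+648² = 762129 = 873² → right
(82,83,20): 20²+82² = 7124 > 6889 = 83² → acute
2 of the 4 are right.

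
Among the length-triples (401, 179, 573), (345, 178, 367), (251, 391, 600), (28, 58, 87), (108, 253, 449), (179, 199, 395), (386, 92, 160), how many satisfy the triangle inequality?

3

(179,401,573): 179+401 > 573 → valid
(178,345,367): 178+345 > 367 → valid
(251,391,600): 251+391 > 600 → valid
(28,58,87): 28+58 ≤ 87 → not valid
(108,253,449): 108+253 ≤ 449 → not valid
(179,199,395): 179+199 ≤ 395 → not valid
(92,160,386): 92+160 ≤ 386 → not valid
3 of the 7 triples form a triangle.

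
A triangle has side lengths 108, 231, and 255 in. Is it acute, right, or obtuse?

right

Compare the square of the longest side to the sum of squares of the other two: 108² + 231² = 65025 = 255².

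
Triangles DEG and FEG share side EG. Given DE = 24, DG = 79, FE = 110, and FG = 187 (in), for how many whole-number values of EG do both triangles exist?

25

From triangle DEG: 55 < EG < 103.
From triangle FEG: 77 < EG < 297.
Intersection: 77 < EG < 103, so integers 78 through 102: 25 values.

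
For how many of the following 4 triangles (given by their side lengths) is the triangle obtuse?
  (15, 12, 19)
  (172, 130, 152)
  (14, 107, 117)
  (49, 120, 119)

1

(15,12,19): 12²+15² = 369 > 361 = 19² → acute
(172,130,152): 130²+152² = 40004 > 29584 = 172² → acute
(14,107,117): 14²+107² = 11645 < 13689 = 117² → obtuse
(49,120,119): 49²+119² = 16562 > 14400 = 120² → acute
1 of the 4 is obtuse.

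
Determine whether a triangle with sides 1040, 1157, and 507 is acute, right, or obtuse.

Compare the square of the longest side to the sum of squares of the other two: 507² + 1040² = 1338649 = 1157².

right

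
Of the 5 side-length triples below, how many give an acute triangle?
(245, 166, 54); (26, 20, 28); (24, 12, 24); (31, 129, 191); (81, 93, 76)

3

(245,166,54): 54+166 ≤ 245, not a triangle
(26,20,28): 20²+26² = 1076 > 784 = 28² → acute
(24,12,24): 12²+24² = 720 > 576 = 24² → acute
(31,129,191): 31+129 ≤ 191, not a triangle
(81,93,76): 76²+81² = 12337 > 8649 = 93² → acute
3 of the 5 are acute.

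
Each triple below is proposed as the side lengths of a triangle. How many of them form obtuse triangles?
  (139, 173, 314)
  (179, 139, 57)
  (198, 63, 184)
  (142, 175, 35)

(139,173,314): 139+173 ≤ 314, not a triangle
(179,139,57): 57²+139² = 22570 < 32041 = 179² → obtuse
(198,63,184): 63²+184² = 37825 < 39204 = 198² → obtuse
(142,175,35): 35²+142² = 21389 < 30625 = 175² → obtuse
3 of the 4 are obtuse.

3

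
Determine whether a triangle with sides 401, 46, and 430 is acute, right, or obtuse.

Compare the square of the longest side to the sum of squares of the other two: 46² + 401² = 162917 < 184900 = 430².

obtuse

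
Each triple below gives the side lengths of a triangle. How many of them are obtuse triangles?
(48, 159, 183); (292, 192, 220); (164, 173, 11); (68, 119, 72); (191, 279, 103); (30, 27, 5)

5

(48,159,183): 48²+159² = 27585 < 33489 = 183² → obtuse
(292,192,220): 192²+220² = 85264 = 292² → right
(164,173,11): 11²+164² = 27017 < 29929 = 173² → obtuse
(68,119,72): 68²+72² = 9808 < 14161 = 119² → obtuse
(191,279,103): 103²+191² = 47090 < 77841 = 279² → obtuse
(30,27,5): 5²+27² = 754 < 900 = 30² → obtuse
5 of the 6 are obtuse.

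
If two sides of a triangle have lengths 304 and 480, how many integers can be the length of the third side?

607

The third side lies in the open interval (176, 784).
Integers from 177 to 783 inclusive: 783 − 177 + 1 = 607.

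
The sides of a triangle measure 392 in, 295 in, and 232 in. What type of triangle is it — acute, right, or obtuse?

Compare the square of the longest side to the sum of squares of the other two: 232² + 295² = 140849 < 153664 = 392².

obtuse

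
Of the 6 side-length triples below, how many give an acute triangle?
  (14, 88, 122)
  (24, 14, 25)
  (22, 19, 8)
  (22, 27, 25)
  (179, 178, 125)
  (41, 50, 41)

(14,88,122): 14+88 ≤ 122, not a triangle
(24,14,25): 14²+24² = 772 > 625 = 25² → acute
(22,19,8): 8²+19² = 425 < 484 = 22² → obtuse
(22,27,25): 22²+25² = 1109 > 729 = 27² → acute
(179,178,125): 125²+178² = 47309 > 32041 = 179² → acute
(41,50,41): 41²+41² = 3362 > 2500 = 50² → acute
4 of the 6 are acute.

4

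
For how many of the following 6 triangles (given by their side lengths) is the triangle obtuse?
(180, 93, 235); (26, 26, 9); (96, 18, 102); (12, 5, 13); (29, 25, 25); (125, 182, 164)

(180,93,235): 93²+180² = 41049 < 55225 = 235² → obtuse
(26,26,9): 9²+26² = 757 > 676 = 26² → acute
(96,18,102): 18²+96² = 9540 < 10404 = 102² → obtuse
(12,5,13): 5²+12² = 169 = 13² → right
(29,25,25): 25²+25² = 1250 > 841 = 29² → acute
(125,182,164): 125²+164² = 42521 > 33124 = 182² → acute
2 of the 6 are obtuse.

2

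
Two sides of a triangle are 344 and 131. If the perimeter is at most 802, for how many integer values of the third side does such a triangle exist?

114

Triangle inequality: 213 < x < 475. Perimeter ≤ 802 gives x ≤ 802 − 344 − 131 = 327.
So 213 < x ≤ 327; integers 214 through 327: 114 values.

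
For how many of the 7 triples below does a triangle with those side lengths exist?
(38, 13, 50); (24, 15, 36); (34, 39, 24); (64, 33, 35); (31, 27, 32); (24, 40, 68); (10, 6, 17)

(13,38,50): 13+38 > 50 → valid
(15,24,36): 15+24 > 36 → valid
(24,34,39): 24+34 > 39 → valid
(33,35,64): 33+35 > 64 → valid
(27,31,32): 27+31 > 32 → valid
(24,40,68): 24+40 ≤ 68 → not valid
(6,10,17): 6+10 ≤ 17 → not valid
5 of the 7 triples form a triangle.

5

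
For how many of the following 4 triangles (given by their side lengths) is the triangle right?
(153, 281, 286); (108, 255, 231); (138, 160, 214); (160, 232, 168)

2

(153,281,286): 153²+281² = 102370 > 81796 = 286² → acute
(108,255,231): 108²+231² = 65025 = 255² → right
(138,160,214): 138²+160² = 44644 < 45796 = 214² → obtuse
(160,232,168): 160²+168² = 53824 = 232² → right
2 of the 4 are right.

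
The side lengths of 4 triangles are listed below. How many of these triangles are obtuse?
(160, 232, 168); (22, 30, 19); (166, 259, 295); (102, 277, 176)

2

(160,232,168): 160²+168² = 53824 = 232² → right
(22,30,19): 19²+22² = 845 < 900 = 30² → obtuse
(166,259,295): 166²+259² = 94637 > 87025 = 295² → acute
(102,277,176): 102²+176² = 41380 < 76729 = 277² → obtuse
2 of the 4 are obtuse.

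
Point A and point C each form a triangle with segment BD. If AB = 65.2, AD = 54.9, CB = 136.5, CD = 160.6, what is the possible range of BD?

24.1 < BD < 120.1

From triangle ABD: |65.2 − 54.9| < BD < 65.2 + 54.9, i.e. 10.3 < BD < 120.1.
From triangle CBD: 24.1 < BD < 297.1.
Both must hold, so BD lies in the intersection.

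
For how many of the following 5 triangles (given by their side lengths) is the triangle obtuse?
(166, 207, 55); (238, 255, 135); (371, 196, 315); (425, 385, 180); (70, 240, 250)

1

(166,207,55): 55²+166² = 30581 < 42849 = 207² → obtuse
(238,255,135): 135²+238² = 74869 > 65025 = 255² → acute
(371,196,315): 196²+315² = 137641 = 371² → right
(425,385,180): 180²+385² = 180625 = 425² → right
(70,240,250): 70²+240² = 62500 = 250² → right
1 of the 5 is obtuse.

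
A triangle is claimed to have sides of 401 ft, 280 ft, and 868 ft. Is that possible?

No

The longest side is 868, but the other two sum to only 681.
681 < 868, so the triangle inequality fails.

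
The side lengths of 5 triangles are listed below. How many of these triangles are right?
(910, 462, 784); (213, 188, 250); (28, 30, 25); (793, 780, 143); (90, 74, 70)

(910,462,784): 462²+784² = 828100 = 910² → right
(213,188,250): 188²+213² = 80713 > 62500 = 250² → acute
(28,30,25): 25²+28² = 1409 > 900 = 30² → acute
(793,780,143): 143²+780² = 628849 = 793² → right
(90,74,70): 70²+74² = 10376 > 8100 = 90² → acute
2 of the 5 are right.

2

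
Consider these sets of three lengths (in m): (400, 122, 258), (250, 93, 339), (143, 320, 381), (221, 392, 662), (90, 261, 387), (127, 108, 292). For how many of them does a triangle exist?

(122,258,400): 122+258 ≤ 400 → not valid
(93,250,339): 93+250 > 339 → valid
(143,320,381): 143+320 > 381 → valid
(221,392,662): 221+392 ≤ 662 → not valid
(90,261,387): 90+261 ≤ 387 → not valid
(108,127,292): 108+127 ≤ 292 → not valid
2 of the 6 triples form a triangle.

2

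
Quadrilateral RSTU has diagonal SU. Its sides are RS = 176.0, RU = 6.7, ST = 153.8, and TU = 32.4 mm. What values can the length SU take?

169.3 < SU < 182.7

From triangle RSU: |176.0 − 6.7| < SU < 176.0 + 6.7, i.e. 169.3 < SU < 182.7.
From triangle TSU: 121.4 < SU < 186.2.
Both must hold, so SU lies in the intersection.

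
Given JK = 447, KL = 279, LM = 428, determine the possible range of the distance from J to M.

The maximum is all hops collinear in one direction: 447 + 279 + 428 = 1154.
The longest hop is 447; the others sum to 707. Since 447 ≤ 707, the path can fold back on itself completely, so the minimum distance is 0.

0 ≤ JM ≤ 1154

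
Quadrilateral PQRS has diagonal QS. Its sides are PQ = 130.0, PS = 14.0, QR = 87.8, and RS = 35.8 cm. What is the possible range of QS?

116.0 < QS < 123.6

From triangle PQS: |130.0 − 14.0| < QS < 130.0 + 14.0, i.e. 116.0 < QS < 144.0.
From triangle RQS: 52.0 < QS < 123.6.
Both must hold, so QS lies in the intersection.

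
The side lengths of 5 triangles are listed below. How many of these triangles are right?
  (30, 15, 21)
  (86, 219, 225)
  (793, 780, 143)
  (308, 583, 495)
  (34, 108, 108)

(30,15,21): 15²+21² = 666 < 900 = 30² → obtuse
(86,219,225): 86²+219² = 55357 > 50625 = 225² → acute
(793,780,143): 143²+780² = 628849 = 793² → right
(308,583,495): 308²+495² = 339889 = 583² → right
(34,108,108): 34²+108² = 12820 > 11664 = 108² → acute
2 of the 5 are right.

2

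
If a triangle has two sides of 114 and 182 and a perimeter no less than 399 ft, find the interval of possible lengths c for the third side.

Triangle inequality alone gives 68 < c < 296.
The perimeter condition gives c ≥ 399 − 114 − 182 = 103.
Intersecting the two: 103 ≤ c < 296.

103 ≤ c < 296 ft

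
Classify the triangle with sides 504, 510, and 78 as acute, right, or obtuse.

Compare the square of the longest side to the sum of squares of the other two: 78² + 504² = 260100 = 510².

right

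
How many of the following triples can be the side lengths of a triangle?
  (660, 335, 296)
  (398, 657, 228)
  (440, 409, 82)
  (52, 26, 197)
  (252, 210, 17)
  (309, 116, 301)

2

(296,335,660): 296+335 ≤ 660 → not valid
(228,398,657): 228+398 ≤ 657 → not valid
(82,409,440): 82+409 > 440 → valid
(26,52,197): 26+52 ≤ 197 → not valid
(17,210,252): 17+210 ≤ 252 → not valid
(116,301,309): 116+301 > 309 → valid
2 of the 6 triples form a triangle.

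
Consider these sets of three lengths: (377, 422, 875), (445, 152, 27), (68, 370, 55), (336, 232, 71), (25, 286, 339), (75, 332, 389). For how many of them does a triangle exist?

(377,422,875): 377+422 ≤ 875 → not valid
(27,152,445): 27+152 ≤ 445 → not valid
(55,68,370): 55+68 ≤ 370 → not valid
(71,232,336): 71+232 ≤ 336 → not valid
(25,286,339): 25+286 ≤ 339 → not valid
(75,332,389): 75+332 > 389 → valid
1 of the 6 triples forms a triangle.

1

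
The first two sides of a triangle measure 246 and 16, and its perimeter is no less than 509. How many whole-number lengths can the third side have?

15

Triangle inequality: 230 < x < 262. Perimeter ≥ 509 gives x ≥ 509 − 246 − 16 = 247.
So 247 ≤ x < 262; integers 247 through 261: 15 values.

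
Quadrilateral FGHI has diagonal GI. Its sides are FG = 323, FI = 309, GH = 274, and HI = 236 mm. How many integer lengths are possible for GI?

From triangle FGI: 14 < GI < 632.
From triangle HGI: 38 < GI < 510.
Intersection: 38 < GI < 510, so integers 39 through 509: 471 values.

471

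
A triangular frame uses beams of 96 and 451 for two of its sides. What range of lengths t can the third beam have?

355 < t < 547

By the triangle inequality, t must be less than 96 + 451 = 547 and greater than |96 − 451| = 355.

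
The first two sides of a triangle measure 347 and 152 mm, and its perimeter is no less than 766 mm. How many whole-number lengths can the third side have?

232

Triangle inequality: 195 < x < 499. Perimeter ≥ 766 gives x ≥ 766 − 347 − 152 = 267.
So 267 ≤ x < 499; integers 267 through 498: 232 values.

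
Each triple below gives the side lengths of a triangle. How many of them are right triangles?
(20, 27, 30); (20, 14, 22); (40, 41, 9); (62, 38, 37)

1

(20,27,30): 20²+27² = 1129 > 900 = 30² → acute
(20,14,22): 14²+20² = 596 > 484 = 22² → acute
(40,41,9): 9²+40² = 1681 = 41² → right
(62,38,37): 37²+38² = 2813 < 3844 = 62² → obtuse
1 of the 4 is right.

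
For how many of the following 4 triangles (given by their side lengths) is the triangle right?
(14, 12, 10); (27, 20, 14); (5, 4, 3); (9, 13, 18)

1

(14,12,10): 10²+12² = 244 > 196 = 14² → acute
(27,20,14): 14²+20² = 596 < 729 = 27² → obtuse
(5,4,3): 3²+4² = 25 = 5² → right
(9,13,18): 9²+13² = 250 < 324 = 18² → obtuse
1 of the 4 is right.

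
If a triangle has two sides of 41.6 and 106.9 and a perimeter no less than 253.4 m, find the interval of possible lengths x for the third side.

104.9 ≤ x < 148.5

Triangle inequality alone gives 65.3 < x < 148.5.
The perimeter condition gives x ≥ 253.4 − 41.6 − 106.9 = 104.9.
Intersecting the two: 104.9 ≤ x < 148.5.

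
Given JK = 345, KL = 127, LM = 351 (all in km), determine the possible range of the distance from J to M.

The maximum is all hops collinear in one direction: 345 + 127 + 351 = 823.
The longest hop is 351; the others sum to 472. Since 351 ≤ 472, the path can fold back on itself completely, so the minimum distance is 0.

0 ≤ JM ≤ 823 km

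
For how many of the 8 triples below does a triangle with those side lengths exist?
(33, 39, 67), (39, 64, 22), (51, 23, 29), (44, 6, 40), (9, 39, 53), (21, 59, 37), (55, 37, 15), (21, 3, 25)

3

(33,39,67): 33+39 > 67 → valid
(22,39,64): 22+39 ≤ 64 → not valid
(23,29,51): 23+29 > 51 → valid
(6,40,44): 6+40 > 44 → valid
(9,39,53): 9+39 ≤ 53 → not valid
(21,37,59): 21+37 ≤ 59 → not valid
(15,37,55): 15+37 ≤ 55 → not valid
(3,21,25): 3+21 ≤ 25 → not valid
3 of the 8 triples form a triangle.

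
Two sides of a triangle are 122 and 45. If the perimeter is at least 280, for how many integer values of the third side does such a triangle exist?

Triangle inequality: 77 < x < 167. Perimeter ≥ 280 gives x ≥ 280 − 122 − 45 = 113.
So 113 ≤ x < 167; integers 113 through 166: 54 values.

54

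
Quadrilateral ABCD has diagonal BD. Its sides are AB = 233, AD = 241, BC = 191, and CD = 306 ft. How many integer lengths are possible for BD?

From triangle ABD: 8 < BD < 474.
From triangle CBD: 115 < BD < 497.
Intersection: 115 < BD < 474, so integers 116 through 473: 358 values.

358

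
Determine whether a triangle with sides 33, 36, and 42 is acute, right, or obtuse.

acute

Compare the square of the longest side to the sum of squares of the other two: 33² + 36² = 2385 > 1764 = 42².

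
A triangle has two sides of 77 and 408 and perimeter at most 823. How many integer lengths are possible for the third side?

Triangle inequality: 331 < x < 485. Perimeter ≤ 823 gives x ≤ 823 − 77 − 408 = 338.
So 331 < x ≤ 338; integers 332 through 338: 7 values.

7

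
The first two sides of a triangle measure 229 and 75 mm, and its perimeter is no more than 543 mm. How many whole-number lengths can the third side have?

Triangle inequality: 154 < x < 304. Perimeter ≤ 543 gives x ≤ 543 − 229 − 75 = 239.
So 154 < x ≤ 239; integers 155 through 239: 85 values.

85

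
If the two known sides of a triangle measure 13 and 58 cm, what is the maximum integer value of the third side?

The third side must be strictly less than 13 + 58 = 71.
The largest integer below 71 is 70.

70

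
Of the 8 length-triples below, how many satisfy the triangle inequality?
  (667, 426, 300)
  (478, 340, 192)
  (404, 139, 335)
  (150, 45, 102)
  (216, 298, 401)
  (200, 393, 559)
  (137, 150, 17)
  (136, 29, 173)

6

(300,426,667): 300+426 > 667 → valid
(192,340,478): 192+340 > 478 → valid
(139,335,404): 139+335 > 404 → valid
(45,102,150): 45+102 ≤ 150 → not valid
(216,298,401): 216+298 > 401 → valid
(200,393,559): 200+393 > 559 → valid
(17,137,150): 17+137 > 150 → valid
(29,136,173): 29+136 ≤ 173 → not valid
6 of the 8 triples form a triangle.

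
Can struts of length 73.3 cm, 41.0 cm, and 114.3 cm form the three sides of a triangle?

The two shorter sides sum to 114.3, exactly equal to the longest side 114.3.
That gives only a degenerate (flat) triangle — the inequality must be strict.

No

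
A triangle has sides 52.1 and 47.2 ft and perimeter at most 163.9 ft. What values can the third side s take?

Triangle inequality alone gives 4.9 < s < 99.3.
The perimeter condition gives s ≤ 163.9 − 52.1 − 47.2 = 64.6.
Intersecting the two: 4.9 < s ≤ 64.6.

4.9 < s ≤ 64.6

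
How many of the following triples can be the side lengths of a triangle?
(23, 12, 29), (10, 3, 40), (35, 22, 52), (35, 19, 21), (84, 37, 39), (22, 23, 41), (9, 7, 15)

5

(12,23,29): 12+23 > 29 → valid
(3,10,40): 3+10 ≤ 40 → not valid
(22,35,52): 22+35 > 52 → valid
(19,21,35): 19+21 > 35 → valid
(37,39,84): 37+39 ≤ 84 → not valid
(22,23,41): 22+23 > 41 → valid
(7,9,15): 7+9 > 15 → valid
5 of the 7 triples form a triangle.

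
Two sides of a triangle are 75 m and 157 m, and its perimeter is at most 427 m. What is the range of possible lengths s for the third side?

82 < s ≤ 195

Triangle inequality alone gives 82 < s < 232.
The perimeter condition gives s ≤ 427 − 75 − 157 = 195.
Intersecting the two: 82 < s ≤ 195.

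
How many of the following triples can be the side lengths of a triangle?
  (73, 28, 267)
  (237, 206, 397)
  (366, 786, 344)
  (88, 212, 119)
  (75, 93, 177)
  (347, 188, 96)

1

(28,73,267): 28+73 ≤ 267 → not valid
(206,237,397): 206+237 > 397 → valid
(344,366,786): 344+366 ≤ 786 → not valid
(88,119,212): 88+119 ≤ 212 → not valid
(75,93,177): 75+93 ≤ 177 → not valid
(96,188,347): 96+188 ≤ 347 → not valid
1 of the 6 triples forms a triangle.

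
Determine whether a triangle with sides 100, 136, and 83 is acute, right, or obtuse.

obtuse

Compare the square of the longest side to the sum of squares of the other two: 83² + 100² = 16889 < 18496 = 136².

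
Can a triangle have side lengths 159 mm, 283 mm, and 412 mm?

Yes

The longest side is 412, and the other two sum to 442.
Since 442 > 412, the triangle inequality holds.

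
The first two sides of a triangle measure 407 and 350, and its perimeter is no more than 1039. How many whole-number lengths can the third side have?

Triangle inequality: 57 < x < 757. Perimeter ≤ 1039 gives x ≤ 1039 − 407 − 350 = 282.
So 57 < x ≤ 282; integers 58 through 282: 225 values.

225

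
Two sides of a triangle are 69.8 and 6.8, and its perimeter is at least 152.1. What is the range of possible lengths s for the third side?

Triangle inequality alone gives 63.0 < s < 76.6.
The perimeter condition gives s ≥ 152.1 − 69.8 − 6.8 = 75.5.
Intersecting the two: 75.5 ≤ s < 76.6.

75.5 ≤ s < 76.6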